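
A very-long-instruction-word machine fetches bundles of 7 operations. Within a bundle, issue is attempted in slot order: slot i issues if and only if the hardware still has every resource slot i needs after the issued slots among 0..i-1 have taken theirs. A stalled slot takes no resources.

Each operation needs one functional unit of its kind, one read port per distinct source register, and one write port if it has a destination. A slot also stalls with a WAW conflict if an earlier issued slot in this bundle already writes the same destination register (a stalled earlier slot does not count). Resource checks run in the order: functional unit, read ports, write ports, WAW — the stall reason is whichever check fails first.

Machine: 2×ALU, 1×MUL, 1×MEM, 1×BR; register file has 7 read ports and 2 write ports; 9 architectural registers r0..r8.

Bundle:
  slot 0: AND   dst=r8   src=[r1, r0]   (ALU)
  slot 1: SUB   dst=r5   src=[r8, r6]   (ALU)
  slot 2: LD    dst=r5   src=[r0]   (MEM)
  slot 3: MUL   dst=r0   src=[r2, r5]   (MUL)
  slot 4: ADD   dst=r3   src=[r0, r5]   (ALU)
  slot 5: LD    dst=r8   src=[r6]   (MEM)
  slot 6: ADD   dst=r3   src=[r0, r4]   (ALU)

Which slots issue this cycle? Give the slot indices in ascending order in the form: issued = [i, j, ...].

  0. ALU→r8 ⇒ go  {1A/1Mu/1Ld/1B | 5r 1w}
  1. ALU→r5 ⇒ go  {0A/1Mu/1Ld/1B | 3r 0w}
  2. MEM→r5 ⇒ no(WR_PORT)  {0A/1Mu/1Ld/1B | 3r 0w}
  3. MUL→r0 ⇒ no(WR_PORT)  {0A/1Mu/1Ld/1B | 3r 0w}
  4. ALU→r3 ⇒ no(FU)  {0A/1Mu/1Ld/1B | 3r 0w}
  5. MEM→r8 ⇒ no(WR_PORT)  {0A/1Mu/1Ld/1B | 3r 0w}
  6. ALU→r3 ⇒ no(FU)  {0A/1Mu/1Ld/1B | 3r 0w}

issued = [0, 1]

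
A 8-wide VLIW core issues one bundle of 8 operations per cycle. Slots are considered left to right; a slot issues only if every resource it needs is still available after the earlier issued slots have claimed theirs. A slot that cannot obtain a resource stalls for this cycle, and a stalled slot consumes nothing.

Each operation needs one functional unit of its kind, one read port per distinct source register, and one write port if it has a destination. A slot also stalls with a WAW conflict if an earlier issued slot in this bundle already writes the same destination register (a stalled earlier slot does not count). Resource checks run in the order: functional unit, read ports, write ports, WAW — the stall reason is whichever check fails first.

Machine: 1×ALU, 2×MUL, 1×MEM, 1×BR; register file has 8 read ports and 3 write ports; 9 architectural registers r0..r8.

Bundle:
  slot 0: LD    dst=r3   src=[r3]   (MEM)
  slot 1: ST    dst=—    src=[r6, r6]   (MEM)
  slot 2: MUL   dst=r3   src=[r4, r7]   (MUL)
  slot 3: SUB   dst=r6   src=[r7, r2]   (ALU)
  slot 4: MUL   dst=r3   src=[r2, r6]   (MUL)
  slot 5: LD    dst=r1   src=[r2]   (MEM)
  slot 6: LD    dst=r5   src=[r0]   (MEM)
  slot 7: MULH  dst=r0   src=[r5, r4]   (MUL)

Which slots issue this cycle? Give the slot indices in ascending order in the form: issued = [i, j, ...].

issued = [0, 3, 7]

(0) want 1×MEM +1rd +1wr — yes → AL1|MU2|ME0|BR1|rd7|wr2
(1) want 1×MEM +1rd +0wr — FU → AL1|MU2|ME0|BR1|rd7|wr2
(2) want 1×MUL +2rd +1wr — WAW → AL1|MU2|ME0|BR1|rd7|wr2
(3) want 1×ALU +2rd +1wr — yes → AL0|MU2|ME0|BR1|rd5|wr1
(4) want 1×MUL +2rd +1wr — WAW → AL0|MU2|ME0|BR1|rd5|wr1
(5) want 1×MEM +1rd +1wr — FU → AL0|MU2|ME0|BR1|rd5|wr1
(6) want 1×MEM +1rd +1wr — FU → AL0|MU2|ME0|BR1|rd5|wr1
(7) want 1×MUL +2rd +1wr — yes → AL0|MU1|ME0|BR1|rd3|wr0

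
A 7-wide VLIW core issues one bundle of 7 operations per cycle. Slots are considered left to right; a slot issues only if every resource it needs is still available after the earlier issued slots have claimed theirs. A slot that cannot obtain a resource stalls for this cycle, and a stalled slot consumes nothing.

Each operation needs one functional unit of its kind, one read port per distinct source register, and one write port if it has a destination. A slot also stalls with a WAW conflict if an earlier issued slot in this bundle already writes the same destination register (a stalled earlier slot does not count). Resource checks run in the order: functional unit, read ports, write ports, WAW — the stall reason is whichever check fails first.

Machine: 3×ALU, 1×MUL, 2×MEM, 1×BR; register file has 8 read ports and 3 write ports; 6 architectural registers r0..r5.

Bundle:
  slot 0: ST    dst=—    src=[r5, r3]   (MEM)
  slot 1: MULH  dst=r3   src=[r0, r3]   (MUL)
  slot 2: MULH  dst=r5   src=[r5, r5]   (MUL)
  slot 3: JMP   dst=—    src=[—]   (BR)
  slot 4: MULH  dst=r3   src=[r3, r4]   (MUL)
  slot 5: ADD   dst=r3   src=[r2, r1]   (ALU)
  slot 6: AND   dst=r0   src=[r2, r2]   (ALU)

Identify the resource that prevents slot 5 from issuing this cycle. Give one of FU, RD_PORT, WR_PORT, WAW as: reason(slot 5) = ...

reason(slot 5) = WAW

  0. MEM ⇒ go  {3A/1Mu/1Ld/1B | 6r 3w}
  1. MUL→r3 ⇒ go  {3A/0Mu/1Ld/1B | 4r 2w}
  2. MUL→r5 ⇒ no(FU)  {3A/0Mu/1Ld/1B | 4r 2w}
  3. BR ⇒ go  {3A/0Mu/1Ld/0B | 4r 2w}
  4. MUL→r3 ⇒ no(FU)  {3A/0Mu/1Ld/0B | 4r 2w}
  5. ALU→r3 ⇒ no(WAW)  {3A/0Mu/1Ld/0B | 4r 2w}
  6. ALU→r0 ⇒ go  {2A/0Mu/1Ld/0B | 3r 1w}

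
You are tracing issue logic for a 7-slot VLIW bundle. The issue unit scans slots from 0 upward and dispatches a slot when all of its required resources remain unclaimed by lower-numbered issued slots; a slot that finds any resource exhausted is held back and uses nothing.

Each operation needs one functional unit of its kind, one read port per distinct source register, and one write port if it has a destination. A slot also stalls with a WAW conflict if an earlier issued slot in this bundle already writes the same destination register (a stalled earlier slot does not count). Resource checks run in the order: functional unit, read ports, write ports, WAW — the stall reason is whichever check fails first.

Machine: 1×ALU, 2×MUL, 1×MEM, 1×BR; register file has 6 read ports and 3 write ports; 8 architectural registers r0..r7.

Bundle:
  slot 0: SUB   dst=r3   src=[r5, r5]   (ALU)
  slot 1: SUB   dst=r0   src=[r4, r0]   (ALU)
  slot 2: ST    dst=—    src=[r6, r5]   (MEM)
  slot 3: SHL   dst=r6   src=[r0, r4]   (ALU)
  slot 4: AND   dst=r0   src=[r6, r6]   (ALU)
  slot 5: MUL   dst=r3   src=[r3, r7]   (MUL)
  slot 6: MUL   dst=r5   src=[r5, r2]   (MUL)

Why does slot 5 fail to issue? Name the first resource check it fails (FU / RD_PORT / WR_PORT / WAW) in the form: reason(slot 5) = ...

reason(slot 5) = WAW

  0. ALU→r3 ⇒ go  {0A/2Mu/1Ld/1B | 5r 2w}
  1. ALU→r0 ⇒ no(FU)  {0A/2Mu/1Ld/1B | 5r 2w}
  2. MEM ⇒ go  {0A/2Mu/0Ld/1B | 3r 2w}
  3. ALU→r6 ⇒ no(FU)  {0A/2Mu/0Ld/1B | 3r 2w}
  4. ALU→r0 ⇒ no(FU)  {0A/2Mu/0Ld/1B | 3r 2w}
  5. MUL→r3 ⇒ no(WAW)  {0A/2Mu/0Ld/1B | 3r 2w}
  6. MUL→r5 ⇒ go  {0A/1Mu/0Ld/1B | 1r 1w}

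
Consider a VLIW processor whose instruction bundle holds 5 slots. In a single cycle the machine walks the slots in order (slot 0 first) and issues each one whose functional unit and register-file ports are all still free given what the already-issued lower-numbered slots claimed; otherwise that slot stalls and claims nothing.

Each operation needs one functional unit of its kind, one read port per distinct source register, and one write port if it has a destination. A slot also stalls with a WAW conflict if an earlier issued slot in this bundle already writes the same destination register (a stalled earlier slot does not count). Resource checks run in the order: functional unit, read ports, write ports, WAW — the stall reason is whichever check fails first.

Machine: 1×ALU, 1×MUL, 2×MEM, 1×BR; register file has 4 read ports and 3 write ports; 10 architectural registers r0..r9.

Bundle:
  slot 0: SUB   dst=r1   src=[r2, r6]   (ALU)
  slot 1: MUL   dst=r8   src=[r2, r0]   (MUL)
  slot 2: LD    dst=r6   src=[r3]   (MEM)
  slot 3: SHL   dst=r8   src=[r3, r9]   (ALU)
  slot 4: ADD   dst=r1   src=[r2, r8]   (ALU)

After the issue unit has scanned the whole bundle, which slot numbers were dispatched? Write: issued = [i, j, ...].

slot 0 (ALU): ISSUE — free A0,Mu1,Ld2,B1 rp2 wp2
slot 1 (MUL): ISSUE — free A0,Mu0,Ld2,B1 rp0 wp1
slot 2 (MEM): stall RD_PORT — free A0,Mu0,Ld2,B1 rp0 wp1
slot 3 (ALU): stall FU — free A0,Mu0,Ld2,B1 rp0 wp1
slot 4 (ALU): stall FU — free A0,Mu0,Ld2,B1 rp0 wp1

issued = [0, 1]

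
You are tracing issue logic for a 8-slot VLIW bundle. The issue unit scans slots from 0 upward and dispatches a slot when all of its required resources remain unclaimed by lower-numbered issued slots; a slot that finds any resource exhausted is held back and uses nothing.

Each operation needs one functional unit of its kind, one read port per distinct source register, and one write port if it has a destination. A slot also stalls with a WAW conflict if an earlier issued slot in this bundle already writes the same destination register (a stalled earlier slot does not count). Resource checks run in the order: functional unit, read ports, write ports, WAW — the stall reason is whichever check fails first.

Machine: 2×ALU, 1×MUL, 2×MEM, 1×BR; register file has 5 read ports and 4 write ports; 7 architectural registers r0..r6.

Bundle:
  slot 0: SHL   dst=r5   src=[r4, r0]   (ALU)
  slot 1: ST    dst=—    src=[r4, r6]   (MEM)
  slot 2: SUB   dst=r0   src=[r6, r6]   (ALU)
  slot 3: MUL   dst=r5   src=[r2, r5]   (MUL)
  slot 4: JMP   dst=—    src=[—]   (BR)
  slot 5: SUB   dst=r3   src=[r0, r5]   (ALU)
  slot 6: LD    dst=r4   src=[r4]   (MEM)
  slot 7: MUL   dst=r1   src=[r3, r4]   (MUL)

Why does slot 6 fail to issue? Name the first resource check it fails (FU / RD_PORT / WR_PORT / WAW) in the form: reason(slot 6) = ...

#0 ALU src=r4,r0 dispatched  <A:1 Mu:1 Ld:2 B:1 rd:3 wr:3>
#1 MEM src=r4,r6 dispatched  <A:1 Mu:1 Ld:1 B:1 rd:1 wr:3>
#2 ALU src=r6,r6 dispatched  <A:0 Mu:1 Ld:1 B:1 rd:0 wr:2>
#3 MUL src=r2,r5 held:RD_PORT  <A:0 Mu:1 Ld:1 B:1 rd:0 wr:2>
#4 BR src=- dispatched  <A:0 Mu:1 Ld:1 B:0 rd:0 wr:2>
#5 ALU src=r0,r5 held:FU  <A:0 Mu:1 Ld:1 B:0 rd:0 wr:2>
#6 MEM src=r4 held:RD_PORT  <A:0 Mu:1 Ld:1 B:0 rd:0 wr:2>
#7 MUL src=r3,r4 held:RD_PORT  <A:0 Mu:1 Ld:1 B:0 rd:0 wr:2>

reason(slot 6) = RD_PORT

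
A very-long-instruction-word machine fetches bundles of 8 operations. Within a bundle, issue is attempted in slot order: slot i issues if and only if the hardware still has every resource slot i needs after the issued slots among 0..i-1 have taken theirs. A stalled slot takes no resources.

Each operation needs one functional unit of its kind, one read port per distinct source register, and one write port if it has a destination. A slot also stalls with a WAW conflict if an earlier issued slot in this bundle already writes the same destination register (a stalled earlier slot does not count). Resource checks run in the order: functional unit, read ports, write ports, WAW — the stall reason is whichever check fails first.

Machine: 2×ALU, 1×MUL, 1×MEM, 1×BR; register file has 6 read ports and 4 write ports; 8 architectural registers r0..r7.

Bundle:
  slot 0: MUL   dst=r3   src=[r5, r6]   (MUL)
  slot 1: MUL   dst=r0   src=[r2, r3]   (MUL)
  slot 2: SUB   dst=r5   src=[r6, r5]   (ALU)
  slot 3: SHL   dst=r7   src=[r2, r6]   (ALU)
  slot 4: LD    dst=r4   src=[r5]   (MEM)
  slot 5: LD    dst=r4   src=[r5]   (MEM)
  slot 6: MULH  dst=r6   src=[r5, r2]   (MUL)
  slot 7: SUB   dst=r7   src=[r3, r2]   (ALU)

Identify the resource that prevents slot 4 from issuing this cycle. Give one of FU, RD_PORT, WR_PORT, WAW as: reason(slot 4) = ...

slot 0 (MUL): ISSUE — free A2,Mu0,Ld1,B1 rp4 wp3
slot 1 (MUL): stall FU — free A2,Mu0,Ld1,B1 rp4 wp3
slot 2 (ALU): ISSUE — free A1,Mu0,Ld1,B1 rp2 wp2
slot 3 (ALU): ISSUE — free A0,Mu0,Ld1,B1 rp0 wp1
slot 4 (MEM): stall RD_PORT — free A0,Mu0,Ld1,B1 rp0 wp1
slot 5 (MEM): stall RD_PORT — free A0,Mu0,Ld1,B1 rp0 wp1
slot 6 (MUL): stall FU — free A0,Mu0,Ld1,B1 rp0 wp1
slot 7 (ALU): stall FU — free A0,Mu0,Ld1,B1 rp0 wp1

reason(slot 4) = RD_PORT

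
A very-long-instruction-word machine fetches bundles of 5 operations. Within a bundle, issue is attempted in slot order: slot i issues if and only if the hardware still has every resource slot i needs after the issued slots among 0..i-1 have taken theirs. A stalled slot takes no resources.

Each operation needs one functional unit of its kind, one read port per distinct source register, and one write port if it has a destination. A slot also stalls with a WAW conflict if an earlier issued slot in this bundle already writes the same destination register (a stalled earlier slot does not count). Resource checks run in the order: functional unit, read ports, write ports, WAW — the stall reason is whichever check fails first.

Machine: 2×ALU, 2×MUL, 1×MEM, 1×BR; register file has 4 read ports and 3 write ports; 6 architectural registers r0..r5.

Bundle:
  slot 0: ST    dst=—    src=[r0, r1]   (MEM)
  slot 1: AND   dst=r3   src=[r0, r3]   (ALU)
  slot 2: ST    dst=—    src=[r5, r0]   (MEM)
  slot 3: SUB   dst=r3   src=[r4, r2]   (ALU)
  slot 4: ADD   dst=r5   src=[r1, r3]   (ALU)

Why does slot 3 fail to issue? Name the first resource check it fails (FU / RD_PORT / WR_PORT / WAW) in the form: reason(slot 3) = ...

(0) want 1×MEM +2rd +0wr — yes → AL2|MU2|ME0|BR1|rd2|wr3
(1) want 1×ALU +2rd +1wr — yes → AL1|MU2|ME0|BR1|rd0|wr2
(2) want 1×MEM +2rd +0wr — FU → AL1|MU2|ME0|BR1|rd0|wr2
(3) want 1×ALU +2rd +1wr — RD_PORT → AL1|MU2|ME0|BR1|rd0|wr2
(4) want 1×ALU +2rd +1wr — RD_PORT → AL1|MU2|ME0|BR1|rd0|wr2

reason(slot 3) = RD_PORT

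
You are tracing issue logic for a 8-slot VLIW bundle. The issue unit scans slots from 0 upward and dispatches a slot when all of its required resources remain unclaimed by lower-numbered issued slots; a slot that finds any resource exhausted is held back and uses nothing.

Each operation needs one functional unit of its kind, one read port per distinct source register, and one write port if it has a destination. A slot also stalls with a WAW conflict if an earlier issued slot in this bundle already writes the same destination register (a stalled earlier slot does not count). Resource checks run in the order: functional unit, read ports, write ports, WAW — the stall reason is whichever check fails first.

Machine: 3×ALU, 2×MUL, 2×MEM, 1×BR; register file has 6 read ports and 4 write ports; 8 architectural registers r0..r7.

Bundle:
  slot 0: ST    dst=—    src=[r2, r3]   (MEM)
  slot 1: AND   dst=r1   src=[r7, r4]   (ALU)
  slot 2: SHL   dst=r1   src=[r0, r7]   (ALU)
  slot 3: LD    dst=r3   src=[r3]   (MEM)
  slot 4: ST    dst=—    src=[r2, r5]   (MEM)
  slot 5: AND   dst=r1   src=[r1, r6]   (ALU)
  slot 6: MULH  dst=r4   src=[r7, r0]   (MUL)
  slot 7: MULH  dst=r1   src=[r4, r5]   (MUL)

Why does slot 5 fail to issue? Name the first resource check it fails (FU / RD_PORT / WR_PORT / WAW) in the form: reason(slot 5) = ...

  0. MEM ⇒ go  {3A/2Mu/1Ld/1B | 4r 4w}
  1. ALU→r1 ⇒ go  {2A/2Mu/1Ld/1B | 2r 3w}
  2. ALU→r1 ⇒ no(WAW)  {2A/2Mu/1Ld/1B | 2r 3w}
  3. MEM→r3 ⇒ go  {2A/2Mu/0Ld/1B | 1r 2w}
  4. MEM ⇒ no(FU)  {2A/2Mu/0Ld/1B | 1r 2w}
  5. ALU→r1 ⇒ no(RD_PORT)  {2A/2Mu/0Ld/1B | 1r 2w}
  6. MUL→r4 ⇒ no(RD_PORT)  {2A/2Mu/0Ld/1B | 1r 2w}
  7. MUL→r1 ⇒ no(RD_PORT)  {2A/2Mu/0Ld/1B | 1r 2w}

reason(slot 5) = RD_PORT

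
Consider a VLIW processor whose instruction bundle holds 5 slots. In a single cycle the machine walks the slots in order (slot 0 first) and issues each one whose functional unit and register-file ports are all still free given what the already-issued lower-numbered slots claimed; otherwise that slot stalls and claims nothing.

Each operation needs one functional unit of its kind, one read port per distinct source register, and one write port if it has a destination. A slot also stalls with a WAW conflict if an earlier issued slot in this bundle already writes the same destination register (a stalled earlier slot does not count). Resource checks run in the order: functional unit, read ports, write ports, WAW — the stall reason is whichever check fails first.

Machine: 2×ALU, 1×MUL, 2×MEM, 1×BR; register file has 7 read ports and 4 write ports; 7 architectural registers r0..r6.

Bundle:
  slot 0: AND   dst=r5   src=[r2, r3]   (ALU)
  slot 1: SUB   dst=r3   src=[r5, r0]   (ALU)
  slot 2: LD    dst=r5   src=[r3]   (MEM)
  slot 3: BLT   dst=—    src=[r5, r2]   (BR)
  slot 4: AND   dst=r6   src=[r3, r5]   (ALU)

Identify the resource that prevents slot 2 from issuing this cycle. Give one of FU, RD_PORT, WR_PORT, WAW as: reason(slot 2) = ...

slot 0 (ALU): ISSUE — free A1,Mu1,Ld2,B1 rp5 wp3
slot 1 (ALU): ISSUE — free A0,Mu1,Ld2,B1 rp3 wp2
slot 2 (MEM): stall WAW — free A0,Mu1,Ld2,B1 rp3 wp2
slot 3 (BR): ISSUE — free A0,Mu1,Ld2,B0 rp1 wp2
slot 4 (ALU): stall FU — free A0,Mu1,Ld2,B0 rp1 wp2

reason(slot 2) = WAW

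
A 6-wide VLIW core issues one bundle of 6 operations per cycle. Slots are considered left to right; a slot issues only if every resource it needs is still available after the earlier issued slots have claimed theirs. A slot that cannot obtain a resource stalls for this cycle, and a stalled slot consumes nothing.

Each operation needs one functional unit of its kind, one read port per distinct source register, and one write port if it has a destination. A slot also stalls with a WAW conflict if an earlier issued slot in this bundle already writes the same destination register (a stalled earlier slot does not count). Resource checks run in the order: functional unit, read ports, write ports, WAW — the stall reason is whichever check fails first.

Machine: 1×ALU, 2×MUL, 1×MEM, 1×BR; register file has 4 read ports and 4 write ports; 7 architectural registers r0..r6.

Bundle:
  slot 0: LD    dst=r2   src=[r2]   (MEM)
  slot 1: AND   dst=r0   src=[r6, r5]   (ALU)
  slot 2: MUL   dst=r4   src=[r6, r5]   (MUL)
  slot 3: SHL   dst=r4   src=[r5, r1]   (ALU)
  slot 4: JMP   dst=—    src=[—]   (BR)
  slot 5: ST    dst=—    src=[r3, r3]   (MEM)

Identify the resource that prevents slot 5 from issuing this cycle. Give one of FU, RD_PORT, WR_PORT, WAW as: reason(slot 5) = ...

reason(slot 5) = FU

(0) want 1×MEM +1rd +1wr — yes → AL1|MU2|ME0|BR1|rd3|wr3
(1) want 1×ALU +2rd +1wr — yes → AL0|MU2|ME0|BR1|rd1|wr2
(2) want 1×MUL +2rd +1wr — RD_PORT → AL0|MU2|ME0|BR1|rd1|wr2
(3) want 1×ALU +2rd +1wr — FU → AL0|MU2|ME0|BR1|rd1|wr2
(4) want 1×BR +0rd +0wr — yes → AL0|MU2|ME0|BR0|rd1|wr2
(5) want 1×MEM +1rd +0wr — FU → AL0|MU2|ME0|BR0|rd1|wr2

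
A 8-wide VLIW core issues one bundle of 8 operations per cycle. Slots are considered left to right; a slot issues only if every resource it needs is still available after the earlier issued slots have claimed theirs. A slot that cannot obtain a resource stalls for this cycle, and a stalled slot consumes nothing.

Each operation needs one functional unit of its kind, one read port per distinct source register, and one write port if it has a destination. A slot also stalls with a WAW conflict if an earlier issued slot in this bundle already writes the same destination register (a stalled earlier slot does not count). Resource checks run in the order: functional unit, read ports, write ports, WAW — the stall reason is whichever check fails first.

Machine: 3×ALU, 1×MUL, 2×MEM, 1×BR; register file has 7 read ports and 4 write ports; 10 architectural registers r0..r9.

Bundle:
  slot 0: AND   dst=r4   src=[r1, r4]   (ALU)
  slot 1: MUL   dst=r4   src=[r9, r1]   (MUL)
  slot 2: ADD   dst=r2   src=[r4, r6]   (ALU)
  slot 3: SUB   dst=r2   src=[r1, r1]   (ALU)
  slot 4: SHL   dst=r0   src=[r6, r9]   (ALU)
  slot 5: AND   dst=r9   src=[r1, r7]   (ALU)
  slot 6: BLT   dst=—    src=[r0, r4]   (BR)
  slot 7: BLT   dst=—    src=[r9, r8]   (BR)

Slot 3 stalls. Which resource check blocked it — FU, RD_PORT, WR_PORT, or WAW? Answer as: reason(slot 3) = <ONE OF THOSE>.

reason(slot 3) = WAW

[0] ALU needs rd=2 wr=1: ok; after: ALU=2 MUL=1 MEM=2 BR=1, R=5, W=3
[1] MUL needs rd=2 wr=1: WAW; after: ALU=2 MUL=1 MEM=2 BR=1, R=5, W=3
[2] ALU needs rd=2 wr=1: ok; after: ALU=1 MUL=1 MEM=2 BR=1, R=3, W=2
[3] ALU needs rd=1 wr=1: WAW; after: ALU=1 MUL=1 MEM=2 BR=1, R=3, W=2
[4] ALU needs rd=2 wr=1: ok; after: ALU=0 MUL=1 MEM=2 BR=1, R=1, W=1
[5] ALU needs rd=2 wr=1: FU; after: ALU=0 MUL=1 MEM=2 BR=1, R=1, W=1
[6] BR needs rd=2 wr=0: RD_PORT; after: ALU=0 MUL=1 MEM=2 BR=1, R=1, W=1
[7] BR needs rd=2 wr=0: RD_PORT; after: ALU=0 MUL=1 MEM=2 BR=1, R=1, W=1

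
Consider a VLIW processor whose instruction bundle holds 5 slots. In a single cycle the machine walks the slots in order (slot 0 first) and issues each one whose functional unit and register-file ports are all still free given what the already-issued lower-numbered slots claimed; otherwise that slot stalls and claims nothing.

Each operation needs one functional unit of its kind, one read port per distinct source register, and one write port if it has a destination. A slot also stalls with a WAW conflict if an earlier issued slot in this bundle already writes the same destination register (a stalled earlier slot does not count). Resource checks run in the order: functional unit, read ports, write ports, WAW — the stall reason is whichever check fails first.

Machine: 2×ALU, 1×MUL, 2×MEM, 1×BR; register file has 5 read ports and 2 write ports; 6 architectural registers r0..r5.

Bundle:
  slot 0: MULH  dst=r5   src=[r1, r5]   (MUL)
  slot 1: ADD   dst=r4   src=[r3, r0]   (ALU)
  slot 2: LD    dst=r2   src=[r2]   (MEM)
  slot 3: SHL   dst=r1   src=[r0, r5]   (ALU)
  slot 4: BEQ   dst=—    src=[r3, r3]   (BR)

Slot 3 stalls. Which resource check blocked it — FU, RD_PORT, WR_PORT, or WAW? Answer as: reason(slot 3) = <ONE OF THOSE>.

  0. MUL→r5 ⇒ go  {2A/0Mu/2Ld/1B | 3r 1w}
  1. ALU→r4 ⇒ go  {1A/0Mu/2Ld/1B | 1r 0w}
  2. MEM→r2 ⇒ no(WR_PORT)  {1A/0Mu/2Ld/1B | 1r 0w}
  3. ALU→r1 ⇒ no(RD_PORT)  {1A/0Mu/2Ld/1B | 1r 0w}
  4. BR ⇒ go  {1A/0Mu/2Ld/0B | 0r 0w}

reason(slot 3) = RD_PORT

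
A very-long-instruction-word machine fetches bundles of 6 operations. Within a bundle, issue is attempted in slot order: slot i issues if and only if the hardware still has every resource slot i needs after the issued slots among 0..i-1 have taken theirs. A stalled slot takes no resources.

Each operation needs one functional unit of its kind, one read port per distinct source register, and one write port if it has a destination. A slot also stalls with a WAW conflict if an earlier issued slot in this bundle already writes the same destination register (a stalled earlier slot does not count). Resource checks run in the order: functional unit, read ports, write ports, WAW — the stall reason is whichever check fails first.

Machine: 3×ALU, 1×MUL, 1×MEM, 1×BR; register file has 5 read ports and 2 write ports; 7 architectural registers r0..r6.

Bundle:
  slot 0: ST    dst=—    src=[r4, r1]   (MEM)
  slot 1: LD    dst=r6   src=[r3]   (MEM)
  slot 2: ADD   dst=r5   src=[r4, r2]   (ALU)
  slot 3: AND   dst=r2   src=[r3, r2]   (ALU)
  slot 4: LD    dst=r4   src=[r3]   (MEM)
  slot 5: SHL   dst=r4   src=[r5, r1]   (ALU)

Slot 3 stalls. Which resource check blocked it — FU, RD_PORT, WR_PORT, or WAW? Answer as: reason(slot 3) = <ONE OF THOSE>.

reason(slot 3) = RD_PORT

#0 MEM src=r4,r1 dispatched  <A:3 Mu:1 Ld:0 B:1 rd:3 wr:2>
#1 MEM src=r3 held:FU  <A:3 Mu:1 Ld:0 B:1 rd:3 wr:2>
#2 ALU src=r4,r2 dispatched  <A:2 Mu:1 Ld:0 B:1 rd:1 wr:1>
#3 ALU src=r3,r2 held:RD_PORT  <A:2 Mu:1 Ld:0 B:1 rd:1 wr:1>
#4 MEM src=r3 held:FU  <A:2 Mu:1 Ld:0 B:1 rd:1 wr:1>
#5 ALU src=r5,r1 held:RD_PORT  <A:2 Mu:1 Ld:0 B:1 rd:1 wr:1>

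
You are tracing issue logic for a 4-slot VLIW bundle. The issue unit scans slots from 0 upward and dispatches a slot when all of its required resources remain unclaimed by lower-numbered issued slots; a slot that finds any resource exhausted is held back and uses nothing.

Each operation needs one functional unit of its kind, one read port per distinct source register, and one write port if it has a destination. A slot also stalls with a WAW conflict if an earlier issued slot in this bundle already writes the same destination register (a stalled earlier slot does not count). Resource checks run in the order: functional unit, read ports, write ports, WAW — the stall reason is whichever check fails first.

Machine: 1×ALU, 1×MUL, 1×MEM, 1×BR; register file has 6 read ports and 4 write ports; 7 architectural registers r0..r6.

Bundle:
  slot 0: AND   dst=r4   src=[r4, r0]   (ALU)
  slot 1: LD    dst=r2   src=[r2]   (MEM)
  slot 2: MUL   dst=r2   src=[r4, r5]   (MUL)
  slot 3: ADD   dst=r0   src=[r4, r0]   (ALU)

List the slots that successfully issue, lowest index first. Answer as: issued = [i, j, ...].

issued = [0, 1]

(0) want 1×ALU +2rd +1wr — yes → AL0|MU1|ME1|BR1|rd4|wr3
(1) want 1×MEM +1rd +1wr — yes → AL0|MU1|ME0|BR1|rd3|wr2
(2) want 1×MUL +2rd +1wr — WAW → AL0|MU1|ME0|BR1|rd3|wr2
(3) want 1×ALU +2rd +1wr — FU → AL0|MU1|ME0|BR1|rd3|wr2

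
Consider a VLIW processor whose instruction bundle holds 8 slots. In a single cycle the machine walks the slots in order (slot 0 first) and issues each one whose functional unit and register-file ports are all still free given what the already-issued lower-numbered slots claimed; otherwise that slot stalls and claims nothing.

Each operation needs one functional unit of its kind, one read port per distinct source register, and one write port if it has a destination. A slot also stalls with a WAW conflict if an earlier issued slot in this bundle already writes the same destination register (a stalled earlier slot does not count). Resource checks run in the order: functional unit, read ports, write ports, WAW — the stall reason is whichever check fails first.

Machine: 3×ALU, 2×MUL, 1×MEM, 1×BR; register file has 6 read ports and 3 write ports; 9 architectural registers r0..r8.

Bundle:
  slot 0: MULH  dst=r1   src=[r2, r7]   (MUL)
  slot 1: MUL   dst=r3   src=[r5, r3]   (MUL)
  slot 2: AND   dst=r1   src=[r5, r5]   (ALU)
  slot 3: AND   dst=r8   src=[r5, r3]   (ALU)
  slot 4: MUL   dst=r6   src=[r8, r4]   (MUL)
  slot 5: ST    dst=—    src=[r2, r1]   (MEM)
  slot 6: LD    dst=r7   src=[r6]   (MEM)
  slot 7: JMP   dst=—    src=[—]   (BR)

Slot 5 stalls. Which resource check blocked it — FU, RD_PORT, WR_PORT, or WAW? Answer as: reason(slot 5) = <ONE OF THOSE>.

slot 0 (MUL): ISSUE — free A3,Mu1,Ld1,B1 rp4 wp2
slot 1 (MUL): ISSUE — free A3,Mu0,Ld1,B1 rp2 wp1
slot 2 (ALU): stall WAW — free A3,Mu0,Ld1,B1 rp2 wp1
slot 3 (ALU): ISSUE — free A2,Mu0,Ld1,B1 rp0 wp0
slot 4 (MUL): stall FU — free A2,Mu0,Ld1,B1 rp0 wp0
slot 5 (MEM): stall RD_PORT — free A2,Mu0,Ld1,B1 rp0 wp0
slot 6 (MEM): stall RD_PORT — free A2,Mu0,Ld1,B1 rp0 wp0
slot 7 (BR): ISSUE — free A2,Mu0,Ld1,B0 rp0 wp0

reason(slot 5) = RD_PORT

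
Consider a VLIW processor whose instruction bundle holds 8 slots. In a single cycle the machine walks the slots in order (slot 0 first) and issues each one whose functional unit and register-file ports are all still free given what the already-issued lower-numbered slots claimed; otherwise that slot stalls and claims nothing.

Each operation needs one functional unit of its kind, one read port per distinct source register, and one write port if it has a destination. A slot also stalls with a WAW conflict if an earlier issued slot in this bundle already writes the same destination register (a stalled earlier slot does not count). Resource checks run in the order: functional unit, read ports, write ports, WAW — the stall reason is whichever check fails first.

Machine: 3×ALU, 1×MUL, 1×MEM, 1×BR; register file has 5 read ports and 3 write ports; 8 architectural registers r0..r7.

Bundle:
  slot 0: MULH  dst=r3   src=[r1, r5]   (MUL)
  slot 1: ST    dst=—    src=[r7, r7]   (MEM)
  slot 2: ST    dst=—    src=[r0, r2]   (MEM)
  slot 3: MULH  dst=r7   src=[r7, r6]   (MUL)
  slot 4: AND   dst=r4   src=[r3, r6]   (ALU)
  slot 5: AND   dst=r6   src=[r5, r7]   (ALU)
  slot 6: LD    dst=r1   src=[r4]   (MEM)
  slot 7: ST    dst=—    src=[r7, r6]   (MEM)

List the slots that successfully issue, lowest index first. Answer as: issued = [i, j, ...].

  0. MUL→r3 ⇒ go  {3A/0Mu/1Ld/1B | 3r 2w}
  1. MEM ⇒ go  {3A/0Mu/0Ld/1B | 2r 2w}
  2. MEM ⇒ no(FU)  {3A/0Mu/0Ld/1B | 2r 2w}
  3. MUL→r7 ⇒ no(FU)  {3A/0Mu/0Ld/1B | 2r 2w}
  4. ALU→r4 ⇒ go  {2A/0Mu/0Ld/1B | 0r 1w}
  5. ALU→r6 ⇒ no(RD_PORT)  {2A/0Mu/0Ld/1B | 0r 1w}
  6. MEM→r1 ⇒ no(FU)  {2A/0Mu/0Ld/1B | 0r 1w}
  7. MEM ⇒ no(FU)  {2A/0Mu/0Ld/1B | 0r 1w}

issued = [0, 1, 4]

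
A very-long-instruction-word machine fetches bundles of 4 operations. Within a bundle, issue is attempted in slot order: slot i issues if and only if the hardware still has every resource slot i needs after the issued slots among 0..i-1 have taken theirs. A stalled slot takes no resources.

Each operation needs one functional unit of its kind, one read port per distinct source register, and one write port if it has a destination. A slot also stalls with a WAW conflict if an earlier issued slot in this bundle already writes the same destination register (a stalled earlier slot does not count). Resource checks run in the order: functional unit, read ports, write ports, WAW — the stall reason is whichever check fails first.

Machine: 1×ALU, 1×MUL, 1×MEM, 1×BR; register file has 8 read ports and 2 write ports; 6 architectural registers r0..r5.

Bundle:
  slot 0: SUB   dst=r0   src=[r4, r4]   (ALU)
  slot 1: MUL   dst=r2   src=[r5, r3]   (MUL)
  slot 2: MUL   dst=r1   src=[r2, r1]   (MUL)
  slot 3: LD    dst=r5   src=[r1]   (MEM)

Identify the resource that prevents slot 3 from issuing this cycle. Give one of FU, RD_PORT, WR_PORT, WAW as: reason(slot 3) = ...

reason(slot 3) = WR_PORT

(0) want 1×ALU +1rd +1wr — yes → AL0|MU1|ME1|BR1|rd7|wr1
(1) want 1×MUL +2rd +1wr — yes → AL0|MU0|ME1|BR1|rd5|wr0
(2) want 1×MUL +2rd +1wr — FU → AL0|MU0|ME1|BR1|rd5|wr0
(3) want 1×MEM +1rd +1wr — WR_PORT → AL0|MU0|ME1|BR1|rd5|wr0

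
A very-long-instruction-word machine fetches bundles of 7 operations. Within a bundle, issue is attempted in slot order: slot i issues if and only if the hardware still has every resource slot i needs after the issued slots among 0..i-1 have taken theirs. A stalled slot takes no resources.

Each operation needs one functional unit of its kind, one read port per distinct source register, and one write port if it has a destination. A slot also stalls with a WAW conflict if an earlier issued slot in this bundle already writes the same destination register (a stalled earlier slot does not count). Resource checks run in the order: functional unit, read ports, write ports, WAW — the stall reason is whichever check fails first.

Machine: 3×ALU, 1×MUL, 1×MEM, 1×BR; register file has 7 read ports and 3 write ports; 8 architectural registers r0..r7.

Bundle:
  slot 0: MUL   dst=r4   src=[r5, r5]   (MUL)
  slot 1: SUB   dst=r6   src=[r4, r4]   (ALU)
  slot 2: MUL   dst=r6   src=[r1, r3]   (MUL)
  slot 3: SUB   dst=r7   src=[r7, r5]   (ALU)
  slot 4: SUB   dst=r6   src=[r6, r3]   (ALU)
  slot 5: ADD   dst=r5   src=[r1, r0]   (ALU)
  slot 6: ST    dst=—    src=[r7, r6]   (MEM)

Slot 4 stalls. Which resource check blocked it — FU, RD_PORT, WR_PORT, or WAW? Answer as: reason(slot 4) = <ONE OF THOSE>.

reason(slot 4) = WR_PORT

(0) want 1×MUL +1rd +1wr — yes → AL3|MU0|ME1|BR1|rd6|wr2
(1) want 1×ALU +1rd +1wr — yes → AL2|MU0|ME1|BR1|rd5|wr1
(2) want 1×MUL +2rd +1wr — FU → AL2|MU0|ME1|BR1|rd5|wr1
(3) want 1×ALU +2rd +1wr — yes → AL1|MU0|ME1|BR1|rd3|wr0
(4) want 1×ALU +2rd +1wr — WR_PORT → AL1|MU0|ME1|BR1|rd3|wr0
(5) want 1×ALU +2rd +1wr — WR_PORT → AL1|MU0|ME1|BR1|rd3|wr0
(6) want 1×MEM +2rd +0wr — yes → AL1|MU0|ME0|BR1|rd1|wr0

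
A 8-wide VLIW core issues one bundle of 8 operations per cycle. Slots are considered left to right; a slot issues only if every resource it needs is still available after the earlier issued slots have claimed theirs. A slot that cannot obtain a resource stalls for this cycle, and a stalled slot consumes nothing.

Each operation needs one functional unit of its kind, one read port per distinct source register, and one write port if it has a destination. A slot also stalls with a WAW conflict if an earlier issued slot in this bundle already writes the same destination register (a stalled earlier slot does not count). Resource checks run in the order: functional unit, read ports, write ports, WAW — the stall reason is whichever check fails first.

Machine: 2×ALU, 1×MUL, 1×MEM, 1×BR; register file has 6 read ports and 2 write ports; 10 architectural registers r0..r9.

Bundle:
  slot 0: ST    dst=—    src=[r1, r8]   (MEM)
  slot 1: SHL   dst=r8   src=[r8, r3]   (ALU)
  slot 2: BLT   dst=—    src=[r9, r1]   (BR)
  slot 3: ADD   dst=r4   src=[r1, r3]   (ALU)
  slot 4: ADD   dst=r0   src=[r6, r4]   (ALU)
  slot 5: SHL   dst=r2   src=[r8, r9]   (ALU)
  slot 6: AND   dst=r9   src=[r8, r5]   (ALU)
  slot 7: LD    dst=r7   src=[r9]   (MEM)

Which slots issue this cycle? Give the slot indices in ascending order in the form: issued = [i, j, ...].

(0) want 1×MEM +2rd +0wr — yes → AL2|MU1|ME0|BR1|rd4|wr2
(1) want 1×ALU +2rd +1wr — yes → AL1|MU1|ME0|BR1|rd2|wr1
(2) want 1×BR +2rd +0wr — yes → AL1|MU1|ME0|BR0|rd0|wr1
(3) want 1×ALU +2rd +1wr — RD_PORT → AL1|MU1|ME0|BR0|rd0|wr1
(4) want 1×ALU +2rd +1wr — RD_PORT → AL1|MU1|ME0|BR0|rd0|wr1
(5) want 1×ALU +2rd +1wr — RD_PORT → AL1|MU1|ME0|BR0|rd0|wr1
(6) want 1×ALU +2rd +1wr — RD_PORT → AL1|MU1|ME0|BR0|rd0|wr1
(7) want 1×MEM +1rd +1wr — FU → AL1|MU1|ME0|BR0|rd0|wr1

issued = [0, 1, 2]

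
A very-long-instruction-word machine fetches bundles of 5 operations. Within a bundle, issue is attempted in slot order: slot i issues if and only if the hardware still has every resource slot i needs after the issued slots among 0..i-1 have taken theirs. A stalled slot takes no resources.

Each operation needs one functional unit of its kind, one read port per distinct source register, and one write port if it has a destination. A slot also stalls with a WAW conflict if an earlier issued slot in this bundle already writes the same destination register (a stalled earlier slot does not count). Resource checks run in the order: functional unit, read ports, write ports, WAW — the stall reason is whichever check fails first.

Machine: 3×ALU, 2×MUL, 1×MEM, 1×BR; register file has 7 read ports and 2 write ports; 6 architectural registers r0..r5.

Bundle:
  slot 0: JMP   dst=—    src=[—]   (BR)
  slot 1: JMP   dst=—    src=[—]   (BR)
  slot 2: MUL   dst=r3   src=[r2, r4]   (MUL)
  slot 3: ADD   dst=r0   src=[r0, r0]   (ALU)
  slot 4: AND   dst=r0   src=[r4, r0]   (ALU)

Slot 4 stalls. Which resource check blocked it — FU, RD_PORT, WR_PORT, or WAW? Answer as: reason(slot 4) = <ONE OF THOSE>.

(0) want 1×BR +0rd +0wr — yes → AL3|MU2|ME1|BR0|rd7|wr2
(1) want 1×BR +0rd +0wr — FU → AL3|MU2|ME1|BR0|rd7|wr2
(2) want 1×MUL +2rd +1wr — yes → AL3|MU1|ME1|BR0|rd5|wr1
(3) want 1×ALU +1rd +1wr — yes → AL2|MU1|ME1|BR0|rd4|wr0
(4) want 1×ALU +2rd +1wr — WR_PORT → AL2|MU1|ME1|BR0|rd4|wr0

reason(slot 4) = WR_PORT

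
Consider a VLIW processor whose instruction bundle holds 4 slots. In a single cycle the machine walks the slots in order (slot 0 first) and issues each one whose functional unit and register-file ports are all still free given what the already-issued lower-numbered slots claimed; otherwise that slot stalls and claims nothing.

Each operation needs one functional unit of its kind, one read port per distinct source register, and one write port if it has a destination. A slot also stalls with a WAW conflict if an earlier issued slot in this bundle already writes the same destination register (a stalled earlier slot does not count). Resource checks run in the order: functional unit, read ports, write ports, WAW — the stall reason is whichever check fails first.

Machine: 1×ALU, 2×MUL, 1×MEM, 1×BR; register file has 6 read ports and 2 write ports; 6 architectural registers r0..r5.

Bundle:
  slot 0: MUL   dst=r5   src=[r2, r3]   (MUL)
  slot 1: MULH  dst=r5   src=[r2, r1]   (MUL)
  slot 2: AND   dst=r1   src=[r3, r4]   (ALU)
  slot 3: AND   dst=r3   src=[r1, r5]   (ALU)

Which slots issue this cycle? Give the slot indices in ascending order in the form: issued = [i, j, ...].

(0) want 1×MUL +2rd +1wr — yes → AL1|MU1|ME1|BR1|rd4|wr1
(1) want 1×MUL +2rd +1wr — WAW → AL1|MU1|ME1|BR1|rd4|wr1
(2) want 1×ALU +2rd +1wr — yes → AL0|MU1|ME1|BR1|rd2|wr0
(3) want 1×ALU +2rd +1wr — FU → AL0|MU1|ME1|BR1|rd2|wr0

issued = [0, 2]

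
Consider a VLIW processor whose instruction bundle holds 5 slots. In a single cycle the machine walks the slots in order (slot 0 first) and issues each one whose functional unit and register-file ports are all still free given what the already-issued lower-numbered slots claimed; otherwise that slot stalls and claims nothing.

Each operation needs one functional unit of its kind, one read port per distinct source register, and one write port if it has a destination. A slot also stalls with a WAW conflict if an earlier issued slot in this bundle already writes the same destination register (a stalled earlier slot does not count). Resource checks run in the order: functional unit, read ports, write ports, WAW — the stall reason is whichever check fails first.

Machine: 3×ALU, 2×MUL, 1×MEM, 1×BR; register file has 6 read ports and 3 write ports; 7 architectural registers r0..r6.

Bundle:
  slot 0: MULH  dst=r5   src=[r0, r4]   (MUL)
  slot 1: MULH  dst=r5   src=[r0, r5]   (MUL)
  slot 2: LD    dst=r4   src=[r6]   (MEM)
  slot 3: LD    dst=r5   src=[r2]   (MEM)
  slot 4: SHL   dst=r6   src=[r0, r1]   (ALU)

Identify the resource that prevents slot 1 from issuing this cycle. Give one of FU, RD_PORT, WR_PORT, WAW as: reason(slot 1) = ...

reason(slot 1) = WAW

[0] MUL needs rd=2 wr=1: ok; after: ALU=3 MUL=1 MEM=1 BR=1, R=4, W=2
[1] MUL needs rd=2 wr=1: WAW; after: ALU=3 MUL=1 MEM=1 BR=1, R=4, W=2
[2] MEM needs rd=1 wr=1: ok; after: ALU=3 MUL=1 MEM=0 BR=1, R=3, W=1
[3] MEM needs rd=1 wr=1: FU; after: ALU=3 MUL=1 MEM=0 BR=1, R=3, W=1
[4] ALU needs rd=2 wr=1: ok; after: ALU=2 MUL=1 MEM=0 BR=1, R=1, W=0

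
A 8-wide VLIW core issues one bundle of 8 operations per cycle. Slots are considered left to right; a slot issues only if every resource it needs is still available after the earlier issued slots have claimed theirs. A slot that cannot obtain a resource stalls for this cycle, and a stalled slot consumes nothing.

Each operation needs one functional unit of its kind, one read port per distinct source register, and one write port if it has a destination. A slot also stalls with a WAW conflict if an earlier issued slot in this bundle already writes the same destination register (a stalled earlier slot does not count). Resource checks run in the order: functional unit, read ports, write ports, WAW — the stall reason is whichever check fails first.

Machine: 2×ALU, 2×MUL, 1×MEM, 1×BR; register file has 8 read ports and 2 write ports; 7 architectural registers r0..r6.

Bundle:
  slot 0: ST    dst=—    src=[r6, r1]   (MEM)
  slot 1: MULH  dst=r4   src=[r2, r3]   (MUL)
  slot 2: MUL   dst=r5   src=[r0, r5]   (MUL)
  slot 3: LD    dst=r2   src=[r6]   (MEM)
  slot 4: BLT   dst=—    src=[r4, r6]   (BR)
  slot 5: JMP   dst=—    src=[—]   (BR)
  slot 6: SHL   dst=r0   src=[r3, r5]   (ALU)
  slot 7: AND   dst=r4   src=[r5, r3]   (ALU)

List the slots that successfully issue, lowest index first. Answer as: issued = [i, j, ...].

issued = [0, 1, 2, 4]

[0] MEM needs rd=2 wr=0: ok; after: ALU=2 MUL=2 MEM=0 BR=1, R=6, W=2
[1] MUL needs rd=2 wr=1: ok; after: ALU=2 MUL=1 MEM=0 BR=1, R=4, W=1
[2] MUL needs rd=2 wr=1: ok; after: ALU=2 MUL=0 MEM=0 BR=1, R=2, W=0
[3] MEM needs rd=1 wr=1: FU; after: ALU=2 MUL=0 MEM=0 BR=1, R=2, W=0
[4] BR needs rd=2 wr=0: ok; after: ALU=2 MUL=0 MEM=0 BR=0, R=0, W=0
[5] BR needs rd=0 wr=0: FU; after: ALU=2 MUL=0 MEM=0 BR=0, R=0, W=0
[6] ALU needs rd=2 wr=1: RD_PORT; after: ALU=2 MUL=0 MEM=0 BR=0, R=0, W=0
[7] ALU needs rd=2 wr=1: RD_PORT; after: ALU=2 MUL=0 MEM=0 BR=0, R=0, W=0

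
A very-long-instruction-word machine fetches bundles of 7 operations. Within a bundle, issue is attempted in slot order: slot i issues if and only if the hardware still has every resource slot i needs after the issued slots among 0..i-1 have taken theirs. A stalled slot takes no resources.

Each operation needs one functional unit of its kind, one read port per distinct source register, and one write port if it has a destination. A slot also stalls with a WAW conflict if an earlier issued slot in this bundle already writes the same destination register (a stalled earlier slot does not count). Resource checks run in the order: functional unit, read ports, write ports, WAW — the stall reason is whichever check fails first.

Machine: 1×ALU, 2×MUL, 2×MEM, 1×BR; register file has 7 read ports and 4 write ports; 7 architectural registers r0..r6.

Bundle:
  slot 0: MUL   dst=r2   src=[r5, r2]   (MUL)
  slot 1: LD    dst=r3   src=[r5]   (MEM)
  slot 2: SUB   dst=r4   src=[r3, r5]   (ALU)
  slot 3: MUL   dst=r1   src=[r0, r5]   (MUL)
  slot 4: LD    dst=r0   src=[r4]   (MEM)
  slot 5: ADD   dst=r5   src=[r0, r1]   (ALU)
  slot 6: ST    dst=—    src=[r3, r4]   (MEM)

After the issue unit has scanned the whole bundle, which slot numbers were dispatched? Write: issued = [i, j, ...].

[0] MUL needs rd=2 wr=1: ok; after: ALU=1 MUL=1 MEM=2 BR=1, R=5, W=3
[1] MEM needs rd=1 wr=1: ok; after: ALU=1 MUL=1 MEM=1 BR=1, R=4, W=2
[2] ALU needs rd=2 wr=1: ok; after: ALU=0 MUL=1 MEM=1 BR=1, R=2, W=1
[3] MUL needs rd=2 wr=1: ok; after: ALU=0 MUL=0 MEM=1 BR=1, R=0, W=0
[4] MEM needs rd=1 wr=1: RD_PORT; after: ALU=0 MUL=0 MEM=1 BR=1, R=0, W=0
[5] ALU needs rd=2 wr=1: FU; after: ALU=0 MUL=0 MEM=1 BR=1, R=0, W=0
[6] MEM needs rd=2 wr=0: RD_PORT; after: ALU=0 MUL=0 MEM=1 BR=1, R=0, W=0

issued = [0, 1, 2, 3]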